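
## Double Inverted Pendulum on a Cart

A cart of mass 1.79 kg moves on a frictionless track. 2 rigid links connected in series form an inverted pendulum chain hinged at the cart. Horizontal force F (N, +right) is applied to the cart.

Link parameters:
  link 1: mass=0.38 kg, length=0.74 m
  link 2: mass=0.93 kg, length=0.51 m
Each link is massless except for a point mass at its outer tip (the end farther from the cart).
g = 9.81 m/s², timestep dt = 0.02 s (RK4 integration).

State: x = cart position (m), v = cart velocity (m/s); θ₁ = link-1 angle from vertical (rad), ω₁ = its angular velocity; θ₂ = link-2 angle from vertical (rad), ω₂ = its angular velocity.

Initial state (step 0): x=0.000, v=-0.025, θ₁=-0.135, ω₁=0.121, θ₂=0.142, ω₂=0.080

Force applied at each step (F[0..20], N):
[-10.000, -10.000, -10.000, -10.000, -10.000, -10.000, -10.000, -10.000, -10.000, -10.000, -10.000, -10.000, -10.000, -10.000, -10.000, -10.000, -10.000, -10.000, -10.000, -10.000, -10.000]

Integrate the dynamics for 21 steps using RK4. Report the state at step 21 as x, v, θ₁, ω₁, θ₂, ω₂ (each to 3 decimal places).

Answer: x=-0.450, v=-2.182, θ₁=0.009, ω₁=2.730, θ₂=1.573, ω₂=6.238

Derivation:
apply F[0]=-10.000 → step 1: x=-0.001, v=-0.120, θ₁=-0.133, ω₁=0.060, θ₂=0.147, ω₂=0.403
apply F[1]=-10.000 → step 2: x=-0.005, v=-0.215, θ₁=-0.133, ω₁=0.001, θ₂=0.158, ω₂=0.729
apply F[2]=-10.000 → step 3: x=-0.010, v=-0.310, θ₁=-0.133, ω₁=-0.059, θ₂=0.176, ω₂=1.060
apply F[3]=-10.000 → step 4: x=-0.017, v=-0.407, θ₁=-0.135, ω₁=-0.117, θ₂=0.201, ω₂=1.398
apply F[4]=-10.000 → step 5: x=-0.026, v=-0.504, θ₁=-0.138, ω₁=-0.173, θ₂=0.232, ω₂=1.742
apply F[5]=-10.000 → step 6: x=-0.037, v=-0.602, θ₁=-0.142, ω₁=-0.222, θ₂=0.270, ω₂=2.088
apply F[6]=-10.000 → step 7: x=-0.050, v=-0.701, θ₁=-0.147, ω₁=-0.259, θ₂=0.316, ω₂=2.434
apply F[7]=-10.000 → step 8: x=-0.065, v=-0.801, θ₁=-0.152, ω₁=-0.280, θ₂=0.368, ω₂=2.773
apply F[8]=-10.000 → step 9: x=-0.082, v=-0.902, θ₁=-0.158, ω₁=-0.278, θ₂=0.426, ω₂=3.101
apply F[9]=-10.000 → step 10: x=-0.101, v=-1.004, θ₁=-0.163, ω₁=-0.249, θ₂=0.492, ω₂=3.416
apply F[10]=-10.000 → step 11: x=-0.123, v=-1.108, θ₁=-0.167, ω₁=-0.188, θ₂=0.563, ω₂=3.716
apply F[11]=-10.000 → step 12: x=-0.146, v=-1.212, θ₁=-0.170, ω₁=-0.093, θ₂=0.640, ω₂=4.002
apply F[12]=-10.000 → step 13: x=-0.171, v=-1.317, θ₁=-0.171, ω₁=0.039, θ₂=0.723, ω₂=4.278
apply F[13]=-10.000 → step 14: x=-0.199, v=-1.423, θ₁=-0.168, ω₁=0.211, θ₂=0.811, ω₂=4.547
apply F[14]=-10.000 → step 15: x=-0.228, v=-1.529, θ₁=-0.162, ω₁=0.425, θ₂=0.905, ω₂=4.810
apply F[15]=-10.000 → step 16: x=-0.260, v=-1.636, θ₁=-0.151, ω₁=0.683, θ₂=1.004, ω₂=5.071
apply F[16]=-10.000 → step 17: x=-0.293, v=-1.743, θ₁=-0.135, ω₁=0.990, θ₂=1.108, ω₂=5.329
apply F[17]=-10.000 → step 18: x=-0.329, v=-1.851, θ₁=-0.111, ω₁=1.347, θ₂=1.217, ω₂=5.583
apply F[18]=-10.000 → step 19: x=-0.368, v=-1.960, θ₁=-0.080, ω₁=1.756, θ₂=1.331, ω₂=5.827
apply F[19]=-10.000 → step 20: x=-0.408, v=-2.071, θ₁=-0.041, ω₁=2.218, θ₂=1.450, ω₂=6.050
apply F[20]=-10.000 → step 21: x=-0.450, v=-2.182, θ₁=0.009, ω₁=2.730, θ₂=1.573, ω₂=6.238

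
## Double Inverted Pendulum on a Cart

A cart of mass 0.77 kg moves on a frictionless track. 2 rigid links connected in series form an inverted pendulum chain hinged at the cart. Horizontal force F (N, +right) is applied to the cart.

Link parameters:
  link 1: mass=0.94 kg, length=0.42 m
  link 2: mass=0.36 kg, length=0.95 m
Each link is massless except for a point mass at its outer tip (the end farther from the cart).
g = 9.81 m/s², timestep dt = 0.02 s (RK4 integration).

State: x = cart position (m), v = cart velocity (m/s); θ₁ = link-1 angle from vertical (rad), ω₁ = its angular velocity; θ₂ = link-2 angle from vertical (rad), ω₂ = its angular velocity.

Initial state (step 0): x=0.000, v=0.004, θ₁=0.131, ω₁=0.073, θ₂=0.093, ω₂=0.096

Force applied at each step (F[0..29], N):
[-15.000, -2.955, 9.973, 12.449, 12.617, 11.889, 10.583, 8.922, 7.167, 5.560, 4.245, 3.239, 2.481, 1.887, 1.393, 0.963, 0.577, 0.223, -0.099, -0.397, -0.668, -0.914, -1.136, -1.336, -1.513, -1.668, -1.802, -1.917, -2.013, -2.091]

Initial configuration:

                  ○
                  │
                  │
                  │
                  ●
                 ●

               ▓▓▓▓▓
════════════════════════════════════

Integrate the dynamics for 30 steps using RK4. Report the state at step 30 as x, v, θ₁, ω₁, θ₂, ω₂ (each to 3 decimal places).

apply F[0]=-15.000 → step 1: x=-0.004, v=-0.416, θ₁=0.143, ω₁=1.132, θ₂=0.095, ω₂=0.088
apply F[1]=-2.955 → step 2: x=-0.014, v=-0.535, θ₁=0.169, ω₁=1.492, θ₂=0.096, ω₂=0.074
apply F[2]=+9.973 → step 3: x=-0.022, v=-0.341, θ₁=0.195, ω₁=1.141, θ₂=0.098, ω₂=0.047
apply F[3]=+12.449 → step 4: x=-0.027, v=-0.098, θ₁=0.214, ω₁=0.692, θ₂=0.098, ω₂=0.011
apply F[4]=+12.617 → step 5: x=-0.026, v=0.141, θ₁=0.223, ω₁=0.264, θ₂=0.098, ω₂=-0.031
apply F[5]=+11.889 → step 6: x=-0.021, v=0.360, θ₁=0.225, ω₁=-0.114, θ₂=0.097, ω₂=-0.075
apply F[6]=+10.583 → step 7: x=-0.012, v=0.549, θ₁=0.219, ω₁=-0.423, θ₂=0.095, ω₂=-0.118
apply F[7]=+8.922 → step 8: x=0.000, v=0.702, θ₁=0.209, ω₁=-0.654, θ₂=0.092, ω₂=-0.156
apply F[8]=+7.167 → step 9: x=0.015, v=0.817, θ₁=0.194, ω₁=-0.808, θ₂=0.089, ω₂=-0.190
apply F[9]=+5.560 → step 10: x=0.033, v=0.899, θ₁=0.177, ω₁=-0.896, θ₂=0.085, ω₂=-0.219
apply F[10]=+4.245 → step 11: x=0.051, v=0.954, θ₁=0.159, ω₁=-0.932, θ₂=0.080, ω₂=-0.243
apply F[11]=+3.239 → step 12: x=0.071, v=0.990, θ₁=0.140, ω₁=-0.935, θ₂=0.075, ω₂=-0.263
apply F[12]=+2.481 → step 13: x=0.091, v=1.013, θ₁=0.122, ω₁=-0.917, θ₂=0.070, ω₂=-0.279
apply F[13]=+1.887 → step 14: x=0.111, v=1.026, θ₁=0.104, ω₁=-0.888, θ₂=0.064, ω₂=-0.292
apply F[14]=+1.393 → step 15: x=0.132, v=1.032, θ₁=0.086, ω₁=-0.852, θ₂=0.058, ω₂=-0.301
apply F[15]=+0.963 → step 16: x=0.152, v=1.032, θ₁=0.070, ω₁=-0.812, θ₂=0.052, ω₂=-0.308
apply F[16]=+0.577 → step 17: x=0.173, v=1.027, θ₁=0.054, ω₁=-0.769, θ₂=0.046, ω₂=-0.311
apply F[17]=+0.223 → step 18: x=0.193, v=1.018, θ₁=0.039, ω₁=-0.725, θ₂=0.040, ω₂=-0.312
apply F[18]=-0.099 → step 19: x=0.213, v=1.005, θ₁=0.025, ω₁=-0.680, θ₂=0.033, ω₂=-0.311
apply F[19]=-0.397 → step 20: x=0.233, v=0.989, θ₁=0.012, ω₁=-0.634, θ₂=0.027, ω₂=-0.308
apply F[20]=-0.668 → step 21: x=0.253, v=0.969, θ₁=-0.000, ω₁=-0.589, θ₂=0.021, ω₂=-0.303
apply F[21]=-0.914 → step 22: x=0.272, v=0.948, θ₁=-0.012, ω₁=-0.544, θ₂=0.015, ω₂=-0.296
apply F[22]=-1.136 → step 23: x=0.291, v=0.924, θ₁=-0.022, ω₁=-0.500, θ₂=0.009, ω₂=-0.288
apply F[23]=-1.336 → step 24: x=0.309, v=0.898, θ₁=-0.031, ω₁=-0.457, θ₂=0.003, ω₂=-0.278
apply F[24]=-1.513 → step 25: x=0.327, v=0.870, θ₁=-0.040, ω₁=-0.414, θ₂=-0.002, ω₂=-0.268
apply F[25]=-1.668 → step 26: x=0.344, v=0.841, θ₁=-0.048, ω₁=-0.374, θ₂=-0.007, ω₂=-0.257
apply F[26]=-1.802 → step 27: x=0.360, v=0.812, θ₁=-0.055, ω₁=-0.334, θ₂=-0.012, ω₂=-0.245
apply F[27]=-1.917 → step 28: x=0.376, v=0.781, θ₁=-0.061, ω₁=-0.297, θ₂=-0.017, ω₂=-0.232
apply F[28]=-2.013 → step 29: x=0.392, v=0.750, θ₁=-0.067, ω₁=-0.262, θ₂=-0.022, ω₂=-0.220
apply F[29]=-2.091 → step 30: x=0.406, v=0.719, θ₁=-0.072, ω₁=-0.228, θ₂=-0.026, ω₂=-0.206

Answer: x=0.406, v=0.719, θ₁=-0.072, ω₁=-0.228, θ₂=-0.026, ω₂=-0.206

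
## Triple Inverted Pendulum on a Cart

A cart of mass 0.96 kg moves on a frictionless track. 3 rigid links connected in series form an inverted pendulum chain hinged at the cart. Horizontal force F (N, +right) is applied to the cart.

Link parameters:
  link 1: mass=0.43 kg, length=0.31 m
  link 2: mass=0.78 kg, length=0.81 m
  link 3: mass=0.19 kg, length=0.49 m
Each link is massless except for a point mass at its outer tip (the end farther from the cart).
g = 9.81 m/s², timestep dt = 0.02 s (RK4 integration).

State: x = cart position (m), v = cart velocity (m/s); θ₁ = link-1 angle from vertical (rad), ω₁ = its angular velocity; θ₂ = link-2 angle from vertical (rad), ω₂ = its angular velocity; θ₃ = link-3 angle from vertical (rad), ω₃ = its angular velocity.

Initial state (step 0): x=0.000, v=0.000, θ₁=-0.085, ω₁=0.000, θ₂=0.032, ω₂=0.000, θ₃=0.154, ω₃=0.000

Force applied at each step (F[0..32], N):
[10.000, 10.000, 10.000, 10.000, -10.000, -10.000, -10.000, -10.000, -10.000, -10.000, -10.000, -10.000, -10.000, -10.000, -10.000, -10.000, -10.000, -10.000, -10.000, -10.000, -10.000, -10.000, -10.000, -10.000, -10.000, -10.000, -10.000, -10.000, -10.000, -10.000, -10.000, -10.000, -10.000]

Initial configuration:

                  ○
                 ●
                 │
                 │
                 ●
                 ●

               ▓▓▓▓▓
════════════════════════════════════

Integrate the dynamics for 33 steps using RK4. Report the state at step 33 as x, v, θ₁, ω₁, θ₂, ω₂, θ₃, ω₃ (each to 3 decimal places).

apply F[0]=+10.000 → step 1: x=0.002, v=0.230, θ₁=-0.094, ω₁=-0.939, θ₂=0.033, ω₂=0.075, θ₃=0.155, ω₃=0.051
apply F[1]=+10.000 → step 2: x=0.009, v=0.461, θ₁=-0.123, ω₁=-1.901, θ₂=0.035, ω₂=0.154, θ₃=0.156, ω₃=0.097
apply F[2]=+10.000 → step 3: x=0.021, v=0.694, θ₁=-0.171, ω₁=-2.882, θ₂=0.039, ω₂=0.233, θ₃=0.158, ω₃=0.131
apply F[3]=+10.000 → step 4: x=0.037, v=0.921, θ₁=-0.238, ω₁=-3.838, θ₂=0.044, ω₂=0.294, θ₃=0.161, ω₃=0.151
apply F[4]=-10.000 → step 5: x=0.054, v=0.759, θ₁=-0.314, ω₁=-3.758, θ₂=0.051, ω₂=0.438, θ₃=0.165, ω₃=0.182
apply F[5]=-10.000 → step 6: x=0.067, v=0.605, θ₁=-0.389, ω₁=-3.789, θ₂=0.062, ω₂=0.606, θ₃=0.168, ω₃=0.210
apply F[6]=-10.000 → step 7: x=0.078, v=0.454, θ₁=-0.466, ω₁=-3.891, θ₂=0.076, ω₂=0.787, θ₃=0.173, ω₃=0.231
apply F[7]=-10.000 → step 8: x=0.085, v=0.304, θ₁=-0.545, ω₁=-4.034, θ₂=0.093, ω₂=0.969, θ₃=0.178, ω₃=0.246
apply F[8]=-10.000 → step 9: x=0.090, v=0.151, θ₁=-0.627, ω₁=-4.196, θ₂=0.115, ω₂=1.145, θ₃=0.183, ω₃=0.255
apply F[9]=-10.000 → step 10: x=0.092, v=-0.004, θ₁=-0.713, ω₁=-4.367, θ₂=0.139, ω₂=1.311, θ₃=0.188, ω₃=0.260
apply F[10]=-10.000 → step 11: x=0.090, v=-0.164, θ₁=-0.802, ω₁=-4.541, θ₂=0.167, ω₂=1.464, θ₃=0.193, ω₃=0.262
apply F[11]=-10.000 → step 12: x=0.085, v=-0.329, θ₁=-0.894, ω₁=-4.720, θ₂=0.198, ω₂=1.602, θ₃=0.198, ω₃=0.263
apply F[12]=-10.000 → step 13: x=0.077, v=-0.498, θ₁=-0.991, ω₁=-4.908, θ₂=0.231, ω₂=1.725, θ₃=0.204, ω₃=0.263
apply F[13]=-10.000 → step 14: x=0.065, v=-0.672, θ₁=-1.091, ω₁=-5.113, θ₂=0.266, ω₂=1.830, θ₃=0.209, ω₃=0.264
apply F[14]=-10.000 → step 15: x=0.050, v=-0.852, θ₁=-1.195, ω₁=-5.345, θ₂=0.304, ω₂=1.916, θ₃=0.214, ω₃=0.266
apply F[15]=-10.000 → step 16: x=0.031, v=-1.038, θ₁=-1.305, ω₁=-5.619, θ₂=0.343, ω₂=1.980, θ₃=0.219, ω₃=0.271
apply F[16]=-10.000 → step 17: x=0.008, v=-1.232, θ₁=-1.421, ω₁=-5.955, θ₂=0.383, ω₂=2.017, θ₃=0.225, ω₃=0.279
apply F[17]=-10.000 → step 18: x=-0.019, v=-1.440, θ₁=-1.544, ω₁=-6.384, θ₂=0.423, ω₂=2.019, θ₃=0.231, ω₃=0.288
apply F[18]=-10.000 → step 19: x=-0.050, v=-1.667, θ₁=-1.677, ω₁=-6.956, θ₂=0.463, ω₂=1.973, θ₃=0.236, ω₃=0.295
apply F[19]=-10.000 → step 20: x=-0.085, v=-1.927, θ₁=-1.823, ω₁=-7.751, θ₂=0.502, ω₂=1.859, θ₃=0.242, ω₃=0.292
apply F[20]=-10.000 → step 21: x=-0.127, v=-2.249, θ₁=-1.989, ω₁=-8.911, θ₂=0.537, ω₂=1.648, θ₃=0.248, ω₃=0.260
apply F[21]=-10.000 → step 22: x=-0.176, v=-2.690, θ₁=-2.184, ω₁=-10.678, θ₂=0.567, ω₂=1.312, θ₃=0.252, ω₃=0.145
apply F[22]=-10.000 → step 23: x=-0.236, v=-3.364, θ₁=-2.422, ω₁=-13.324, θ₂=0.589, ω₂=0.927, θ₃=0.252, ω₃=-0.192
apply F[23]=-10.000 → step 24: x=-0.313, v=-4.313, θ₁=-2.718, ω₁=-15.972, θ₂=0.608, ω₂=1.166, θ₃=0.241, ω₃=-1.015
apply F[24]=-10.000 → step 25: x=-0.407, v=-4.978, θ₁=-3.038, ω₁=-15.531, θ₂=0.647, ω₂=2.919, θ₃=0.210, ω₃=-2.057
apply F[25]=-10.000 → step 26: x=-0.508, v=-5.154, θ₁=-3.332, ω₁=-14.003, θ₂=0.725, ω₂=4.821, θ₃=0.163, ω₃=-2.585
apply F[26]=-10.000 → step 27: x=-0.612, v=-5.165, θ₁=-3.607, ω₁=-13.641, θ₂=0.837, ω₂=6.349, θ₃=0.110, ω₃=-2.629
apply F[27]=-10.000 → step 28: x=-0.714, v=-5.043, θ₁=-3.886, ω₁=-14.579, θ₂=0.979, ω₂=7.889, θ₃=0.061, ω₃=-2.209
apply F[28]=-10.000 → step 29: x=-0.812, v=-4.604, θ₁=-4.200, ω₁=-17.055, θ₂=1.156, ω₂=9.860, θ₃=0.027, ω₃=-0.939
apply F[29]=-10.000 → step 30: x=-0.892, v=-3.256, θ₁=-4.580, ω₁=-20.935, θ₂=1.377, ω₂=12.240, θ₃=0.037, ω₃=2.509
apply F[30]=-10.000 → step 31: x=-0.934, v=-0.936, θ₁=-5.008, ω₁=-20.713, θ₂=1.626, ω₂=11.980, θ₃=0.146, ω₃=8.346
apply F[31]=-10.000 → step 32: x=-0.939, v=0.220, θ₁=-5.379, ω₁=-16.353, θ₂=1.839, ω₂=9.297, θ₃=0.352, ω₃=11.687
apply F[32]=-10.000 → step 33: x=-0.931, v=0.474, θ₁=-5.672, ω₁=-13.226, θ₂=2.003, ω₂=7.265, θ₃=0.600, ω₃=12.946

Answer: x=-0.931, v=0.474, θ₁=-5.672, ω₁=-13.226, θ₂=2.003, ω₂=7.265, θ₃=0.600, ω₃=12.946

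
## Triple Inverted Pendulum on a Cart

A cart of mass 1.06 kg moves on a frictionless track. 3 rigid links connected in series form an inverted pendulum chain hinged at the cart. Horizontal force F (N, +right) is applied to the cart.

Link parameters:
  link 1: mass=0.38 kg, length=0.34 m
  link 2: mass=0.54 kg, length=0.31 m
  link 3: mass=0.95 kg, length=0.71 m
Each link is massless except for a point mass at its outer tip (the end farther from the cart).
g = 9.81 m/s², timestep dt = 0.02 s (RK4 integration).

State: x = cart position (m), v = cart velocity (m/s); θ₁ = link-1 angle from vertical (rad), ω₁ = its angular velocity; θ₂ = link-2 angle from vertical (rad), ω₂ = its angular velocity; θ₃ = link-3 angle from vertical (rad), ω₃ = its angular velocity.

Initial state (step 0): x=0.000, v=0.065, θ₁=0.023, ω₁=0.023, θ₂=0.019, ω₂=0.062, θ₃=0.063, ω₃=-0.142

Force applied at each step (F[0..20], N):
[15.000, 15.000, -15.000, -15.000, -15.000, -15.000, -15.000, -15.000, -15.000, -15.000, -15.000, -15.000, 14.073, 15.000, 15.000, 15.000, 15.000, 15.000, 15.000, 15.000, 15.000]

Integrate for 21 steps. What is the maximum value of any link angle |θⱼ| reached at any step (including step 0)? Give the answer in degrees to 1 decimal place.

apply F[0]=+15.000 → step 1: x=0.004, v=0.341, θ₁=0.016, ω₁=-0.773, θ₂=0.020, ω₂=0.010, θ₃=0.060, ω₃=-0.109
apply F[1]=+15.000 → step 2: x=0.014, v=0.622, θ₁=-0.008, ω₁=-1.629, θ₂=0.020, ω₂=0.011, θ₃=0.059, ω₃=-0.080
apply F[2]=-15.000 → step 3: x=0.023, v=0.346, θ₁=-0.034, ω₁=-0.924, θ₂=0.021, ω₂=0.098, θ₃=0.057, ω₃=-0.053
apply F[3]=-15.000 → step 4: x=0.028, v=0.078, θ₁=-0.046, ω₁=-0.303, θ₂=0.024, ω₂=0.259, θ₃=0.056, ω₃=-0.026
apply F[4]=-15.000 → step 5: x=0.026, v=-0.188, θ₁=-0.046, ω₁=0.279, θ₂=0.031, ω₂=0.465, θ₃=0.056, ω₃=-0.003
apply F[5]=-15.000 → step 6: x=0.020, v=-0.457, θ₁=-0.035, ω₁=0.867, θ₂=0.043, ω₂=0.689, θ₃=0.056, ω₃=0.012
apply F[6]=-15.000 → step 7: x=0.008, v=-0.732, θ₁=-0.011, ω₁=1.503, θ₂=0.059, ω₂=0.902, θ₃=0.057, ω₃=0.016
apply F[7]=-15.000 → step 8: x=-0.009, v=-1.017, θ₁=0.026, ω₁=2.228, θ₂=0.079, ω₂=1.074, θ₃=0.057, ω₃=0.009
apply F[8]=-15.000 → step 9: x=-0.033, v=-1.311, θ₁=0.079, ω₁=3.064, θ₂=0.101, ω₂=1.177, θ₃=0.057, ω₃=-0.006
apply F[9]=-15.000 → step 10: x=-0.062, v=-1.607, θ₁=0.149, ω₁=3.990, θ₂=0.125, ω₂=1.203, θ₃=0.057, ω₃=-0.021
apply F[10]=-15.000 → step 11: x=-0.097, v=-1.888, θ₁=0.238, ω₁=4.903, θ₂=0.149, ω₂=1.209, θ₃=0.056, ω₃=-0.018
apply F[11]=-15.000 → step 12: x=-0.137, v=-2.133, θ₁=0.344, ω₁=5.644, θ₂=0.174, ω₂=1.320, θ₃=0.056, ω₃=0.013
apply F[12]=+14.073 → step 13: x=-0.177, v=-1.901, θ₁=0.454, ω₁=5.352, θ₂=0.200, ω₂=1.188, θ₃=0.056, ω₃=-0.011
apply F[13]=+15.000 → step 14: x=-0.213, v=-1.672, θ₁=0.559, ω₁=5.243, θ₂=0.221, ω₂=0.944, θ₃=0.056, ω₃=-0.046
apply F[14]=+15.000 → step 15: x=-0.244, v=-1.451, θ₁=0.664, ω₁=5.280, θ₂=0.237, ω₂=0.635, θ₃=0.054, ω₃=-0.083
apply F[15]=+15.000 → step 16: x=-0.271, v=-1.230, θ₁=0.771, ω₁=5.412, θ₂=0.246, ω₂=0.300, θ₃=0.052, ω₃=-0.117
apply F[16]=+15.000 → step 17: x=-0.293, v=-1.002, θ₁=0.881, ω₁=5.604, θ₂=0.249, ω₂=-0.031, θ₃=0.050, ω₃=-0.144
apply F[17]=+15.000 → step 18: x=-0.311, v=-0.765, θ₁=0.996, ω₁=5.836, θ₂=0.245, ω₂=-0.330, θ₃=0.047, ω₃=-0.163
apply F[18]=+15.000 → step 19: x=-0.324, v=-0.517, θ₁=1.115, ω₁=6.104, θ₂=0.236, ω₂=-0.574, θ₃=0.043, ω₃=-0.174
apply F[19]=+15.000 → step 20: x=-0.332, v=-0.256, θ₁=1.240, ω₁=6.411, θ₂=0.223, ω₂=-0.741, θ₃=0.040, ω₃=-0.180
apply F[20]=+15.000 → step 21: x=-0.334, v=0.019, θ₁=1.372, ω₁=6.771, θ₂=0.207, ω₂=-0.808, θ₃=0.036, ω₃=-0.181
Max |angle| over trajectory = 1.372 rad = 78.6°.

Answer: 78.6°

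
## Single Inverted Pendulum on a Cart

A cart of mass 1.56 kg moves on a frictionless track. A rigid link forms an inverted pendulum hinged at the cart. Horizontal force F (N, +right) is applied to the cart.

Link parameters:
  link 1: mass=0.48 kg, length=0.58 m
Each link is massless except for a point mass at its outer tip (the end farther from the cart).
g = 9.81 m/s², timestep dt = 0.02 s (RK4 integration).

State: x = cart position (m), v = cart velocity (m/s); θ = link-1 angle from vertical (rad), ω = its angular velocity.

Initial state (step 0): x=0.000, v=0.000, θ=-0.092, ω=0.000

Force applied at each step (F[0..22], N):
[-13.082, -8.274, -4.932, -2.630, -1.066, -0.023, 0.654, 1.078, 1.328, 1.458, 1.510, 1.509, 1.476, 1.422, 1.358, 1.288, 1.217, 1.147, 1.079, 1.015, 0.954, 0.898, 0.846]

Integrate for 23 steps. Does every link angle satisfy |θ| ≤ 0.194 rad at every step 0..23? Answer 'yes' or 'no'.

Answer: yes

Derivation:
apply F[0]=-13.082 → step 1: x=-0.002, v=-0.162, θ=-0.090, ω=0.247
apply F[1]=-8.274 → step 2: x=-0.006, v=-0.263, θ=-0.083, ω=0.391
apply F[2]=-4.932 → step 3: x=-0.012, v=-0.321, θ=-0.075, ω=0.464
apply F[3]=-2.630 → step 4: x=-0.018, v=-0.350, θ=-0.065, ω=0.492
apply F[4]=-1.066 → step 5: x=-0.026, v=-0.361, θ=-0.055, ω=0.489
apply F[5]=-0.023 → step 6: x=-0.033, v=-0.358, θ=-0.046, ω=0.467
apply F[6]=+0.654 → step 7: x=-0.040, v=-0.347, θ=-0.037, ω=0.434
apply F[7]=+1.078 → step 8: x=-0.047, v=-0.331, θ=-0.028, ω=0.396
apply F[8]=+1.328 → step 9: x=-0.053, v=-0.313, θ=-0.021, ω=0.356
apply F[9]=+1.458 → step 10: x=-0.059, v=-0.293, θ=-0.014, ω=0.316
apply F[10]=+1.510 → step 11: x=-0.065, v=-0.273, θ=-0.008, ω=0.278
apply F[11]=+1.509 → step 12: x=-0.070, v=-0.253, θ=-0.003, ω=0.242
apply F[12]=+1.476 → step 13: x=-0.075, v=-0.234, θ=0.001, ω=0.209
apply F[13]=+1.422 → step 14: x=-0.079, v=-0.216, θ=0.005, ω=0.179
apply F[14]=+1.358 → step 15: x=-0.083, v=-0.199, θ=0.009, ω=0.152
apply F[15]=+1.288 → step 16: x=-0.087, v=-0.183, θ=0.011, ω=0.128
apply F[16]=+1.217 → step 17: x=-0.091, v=-0.169, θ=0.014, ω=0.107
apply F[17]=+1.147 → step 18: x=-0.094, v=-0.155, θ=0.016, ω=0.088
apply F[18]=+1.079 → step 19: x=-0.097, v=-0.142, θ=0.017, ω=0.072
apply F[19]=+1.015 → step 20: x=-0.100, v=-0.130, θ=0.019, ω=0.057
apply F[20]=+0.954 → step 21: x=-0.102, v=-0.119, θ=0.020, ω=0.044
apply F[21]=+0.898 → step 22: x=-0.105, v=-0.109, θ=0.020, ω=0.034
apply F[22]=+0.846 → step 23: x=-0.107, v=-0.099, θ=0.021, ω=0.024
Max |angle| over trajectory = 0.092 rad; bound = 0.194 → within bound.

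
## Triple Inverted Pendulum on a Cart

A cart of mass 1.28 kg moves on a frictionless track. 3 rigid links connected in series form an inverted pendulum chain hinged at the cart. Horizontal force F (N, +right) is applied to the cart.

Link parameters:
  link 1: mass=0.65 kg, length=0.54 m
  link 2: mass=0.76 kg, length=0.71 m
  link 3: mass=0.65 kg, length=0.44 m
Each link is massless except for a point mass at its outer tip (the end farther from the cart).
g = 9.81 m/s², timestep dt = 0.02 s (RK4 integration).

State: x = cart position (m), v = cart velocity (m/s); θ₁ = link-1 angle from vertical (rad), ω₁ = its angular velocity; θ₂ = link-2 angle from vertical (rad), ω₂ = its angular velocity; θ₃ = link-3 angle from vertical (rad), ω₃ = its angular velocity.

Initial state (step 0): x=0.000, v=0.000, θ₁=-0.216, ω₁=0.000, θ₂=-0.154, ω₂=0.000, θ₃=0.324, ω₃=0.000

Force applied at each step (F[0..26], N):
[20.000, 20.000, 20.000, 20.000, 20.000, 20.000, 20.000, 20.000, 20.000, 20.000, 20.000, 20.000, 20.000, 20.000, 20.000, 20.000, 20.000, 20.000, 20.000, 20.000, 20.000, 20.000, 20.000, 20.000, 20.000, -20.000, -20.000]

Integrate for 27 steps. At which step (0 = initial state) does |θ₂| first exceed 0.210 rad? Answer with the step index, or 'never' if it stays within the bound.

Answer: 11

Derivation:
apply F[0]=+20.000 → step 1: x=0.003, v=0.348, θ₁=-0.223, ω₁=-0.732, θ₂=-0.154, ω₂=-0.018, θ₃=0.326, ω₃=0.186
apply F[1]=+20.000 → step 2: x=0.014, v=0.692, θ₁=-0.245, ω₁=-1.462, θ₂=-0.155, ω₂=-0.028, θ₃=0.331, ω₃=0.345
apply F[2]=+20.000 → step 3: x=0.031, v=1.029, θ₁=-0.282, ω₁=-2.181, θ₂=-0.155, ω₂=-0.027, θ₃=0.339, ω₃=0.451
apply F[3]=+20.000 → step 4: x=0.055, v=1.349, θ₁=-0.332, ω₁=-2.866, θ₂=-0.156, ω₂=-0.024, θ₃=0.349, ω₃=0.484
apply F[4]=+20.000 → step 5: x=0.085, v=1.647, θ₁=-0.396, ω₁=-3.488, θ₂=-0.156, ω₂=-0.036, θ₃=0.358, ω₃=0.433
apply F[5]=+20.000 → step 6: x=0.121, v=1.913, θ₁=-0.471, ω₁=-4.021, θ₂=-0.157, ω₂=-0.087, θ₃=0.366, ω₃=0.306
apply F[6]=+20.000 → step 7: x=0.161, v=2.147, θ₁=-0.556, ω₁=-4.453, θ₂=-0.160, ω₂=-0.196, θ₃=0.370, ω₃=0.120
apply F[7]=+20.000 → step 8: x=0.206, v=2.348, θ₁=-0.649, ω₁=-4.789, θ₂=-0.166, ω₂=-0.374, θ₃=0.370, ω₃=-0.102
apply F[8]=+20.000 → step 9: x=0.255, v=2.520, θ₁=-0.747, ω₁=-5.045, θ₂=-0.176, ω₂=-0.619, θ₃=0.366, ω₃=-0.340
apply F[9]=+20.000 → step 10: x=0.307, v=2.669, θ₁=-0.850, ω₁=-5.239, θ₂=-0.191, ω₂=-0.927, θ₃=0.357, ω₃=-0.583
apply F[10]=+20.000 → step 11: x=0.362, v=2.795, θ₁=-0.956, ω₁=-5.385, θ₂=-0.213, ω₂=-1.289, θ₃=0.342, ω₃=-0.826
apply F[11]=+20.000 → step 12: x=0.419, v=2.904, θ₁=-1.065, ω₁=-5.491, θ₂=-0.243, ω₂=-1.699, θ₃=0.324, ω₃=-1.070
apply F[12]=+20.000 → step 13: x=0.478, v=2.996, θ₁=-1.176, ω₁=-5.562, θ₂=-0.281, ω₂=-2.149, θ₃=0.300, ω₃=-1.318
apply F[13]=+20.000 → step 14: x=0.538, v=3.074, θ₁=-1.287, ω₁=-5.595, θ₂=-0.329, ω₂=-2.632, θ₃=0.271, ω₃=-1.579
apply F[14]=+20.000 → step 15: x=0.601, v=3.141, θ₁=-1.399, ω₁=-5.586, θ₂=-0.387, ω₂=-3.141, θ₃=0.236, ω₃=-1.862
apply F[15]=+20.000 → step 16: x=0.664, v=3.198, θ₁=-1.511, ω₁=-5.524, θ₂=-0.455, ω₂=-3.668, θ₃=0.196, ω₃=-2.177
apply F[16]=+20.000 → step 17: x=0.728, v=3.248, θ₁=-1.620, ω₁=-5.398, θ₂=-0.533, ω₂=-4.206, θ₃=0.149, ω₃=-2.539
apply F[17]=+20.000 → step 18: x=0.794, v=3.296, θ₁=-1.726, ω₁=-5.195, θ₂=-0.623, ω₂=-4.744, θ₃=0.094, ω₃=-2.961
apply F[18]=+20.000 → step 19: x=0.860, v=3.343, θ₁=-1.827, ω₁=-4.899, θ₂=-0.723, ω₂=-5.271, θ₃=0.030, ω₃=-3.461
apply F[19]=+20.000 → step 20: x=0.928, v=3.391, θ₁=-1.921, ω₁=-4.497, θ₂=-0.834, ω₂=-5.776, θ₃=-0.045, ω₃=-4.053
apply F[20]=+20.000 → step 21: x=0.996, v=3.442, θ₁=-2.006, ω₁=-3.982, θ₂=-0.954, ω₂=-6.246, θ₃=-0.133, ω₃=-4.756
apply F[21]=+20.000 → step 22: x=1.065, v=3.493, θ₁=-2.080, ω₁=-3.350, θ₂=-1.083, ω₂=-6.672, θ₃=-0.236, ω₃=-5.586
apply F[22]=+20.000 → step 23: x=1.136, v=3.537, θ₁=-2.139, ω₁=-2.613, θ₂=-1.220, ω₂=-7.042, θ₃=-0.357, ω₃=-6.563
apply F[23]=+20.000 → step 24: x=1.207, v=3.561, θ₁=-2.184, ω₁=-1.792, θ₂=-1.364, ω₂=-7.344, θ₃=-0.500, ω₃=-7.710
apply F[24]=+20.000 → step 25: x=1.278, v=3.548, θ₁=-2.211, ω₁=-0.930, θ₂=-1.514, ω₂=-7.555, θ₃=-0.667, ω₃=-9.063
apply F[25]=-20.000 → step 26: x=1.344, v=3.071, θ₁=-2.229, ω₁=-0.863, θ₂=-1.662, ω₂=-7.275, θ₃=-0.860, ω₃=-10.229
apply F[26]=-20.000 → step 27: x=1.400, v=2.549, θ₁=-2.246, ω₁=-0.925, θ₂=-1.804, ω₂=-6.909, θ₃=-1.077, ω₃=-11.471
|θ₂| = 0.213 > 0.210 first at step 11.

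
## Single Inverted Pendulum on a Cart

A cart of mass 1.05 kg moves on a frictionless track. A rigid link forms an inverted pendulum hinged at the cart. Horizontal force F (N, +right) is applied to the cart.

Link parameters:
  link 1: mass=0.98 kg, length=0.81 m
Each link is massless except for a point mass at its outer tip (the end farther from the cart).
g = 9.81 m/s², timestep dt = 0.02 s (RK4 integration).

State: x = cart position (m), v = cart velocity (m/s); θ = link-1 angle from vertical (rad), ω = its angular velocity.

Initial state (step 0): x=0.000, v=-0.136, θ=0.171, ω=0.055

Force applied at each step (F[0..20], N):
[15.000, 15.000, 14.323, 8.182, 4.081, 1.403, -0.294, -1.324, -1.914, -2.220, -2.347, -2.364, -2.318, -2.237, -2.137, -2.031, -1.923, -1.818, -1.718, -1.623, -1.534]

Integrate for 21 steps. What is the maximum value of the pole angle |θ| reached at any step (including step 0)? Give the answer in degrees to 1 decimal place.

apply F[0]=+15.000 → step 1: x=-0.000, v=0.112, θ=0.169, ω=-0.206
apply F[1]=+15.000 → step 2: x=0.005, v=0.362, θ=0.163, ω=-0.470
apply F[2]=+14.323 → step 3: x=0.014, v=0.602, θ=0.151, ω=-0.724
apply F[3]=+8.182 → step 4: x=0.027, v=0.731, θ=0.135, ω=-0.847
apply F[4]=+4.081 → step 5: x=0.043, v=0.786, θ=0.118, ω=-0.885
apply F[5]=+1.403 → step 6: x=0.058, v=0.794, θ=0.100, ω=-0.868
apply F[6]=-0.294 → step 7: x=0.074, v=0.773, θ=0.083, ω=-0.820
apply F[7]=-1.324 → step 8: x=0.089, v=0.735, θ=0.068, ω=-0.755
apply F[8]=-1.914 → step 9: x=0.103, v=0.688, θ=0.053, ω=-0.683
apply F[9]=-2.220 → step 10: x=0.117, v=0.638, θ=0.040, ω=-0.609
apply F[10]=-2.347 → step 11: x=0.129, v=0.587, θ=0.029, ω=-0.538
apply F[11]=-2.364 → step 12: x=0.140, v=0.538, θ=0.019, ω=-0.471
apply F[12]=-2.318 → step 13: x=0.150, v=0.491, θ=0.010, ω=-0.410
apply F[13]=-2.237 → step 14: x=0.160, v=0.447, θ=0.002, ω=-0.355
apply F[14]=-2.137 → step 15: x=0.168, v=0.407, θ=-0.004, ω=-0.305
apply F[15]=-2.031 → step 16: x=0.176, v=0.369, θ=-0.010, ω=-0.261
apply F[16]=-1.923 → step 17: x=0.183, v=0.335, θ=-0.015, ω=-0.221
apply F[17]=-1.818 → step 18: x=0.190, v=0.303, θ=-0.019, ω=-0.186
apply F[18]=-1.718 → step 19: x=0.195, v=0.274, θ=-0.022, ω=-0.155
apply F[19]=-1.623 → step 20: x=0.201, v=0.248, θ=-0.025, ω=-0.128
apply F[20]=-1.534 → step 21: x=0.205, v=0.223, θ=-0.027, ω=-0.105
Max |angle| over trajectory = 0.171 rad = 9.8°.

Answer: 9.8°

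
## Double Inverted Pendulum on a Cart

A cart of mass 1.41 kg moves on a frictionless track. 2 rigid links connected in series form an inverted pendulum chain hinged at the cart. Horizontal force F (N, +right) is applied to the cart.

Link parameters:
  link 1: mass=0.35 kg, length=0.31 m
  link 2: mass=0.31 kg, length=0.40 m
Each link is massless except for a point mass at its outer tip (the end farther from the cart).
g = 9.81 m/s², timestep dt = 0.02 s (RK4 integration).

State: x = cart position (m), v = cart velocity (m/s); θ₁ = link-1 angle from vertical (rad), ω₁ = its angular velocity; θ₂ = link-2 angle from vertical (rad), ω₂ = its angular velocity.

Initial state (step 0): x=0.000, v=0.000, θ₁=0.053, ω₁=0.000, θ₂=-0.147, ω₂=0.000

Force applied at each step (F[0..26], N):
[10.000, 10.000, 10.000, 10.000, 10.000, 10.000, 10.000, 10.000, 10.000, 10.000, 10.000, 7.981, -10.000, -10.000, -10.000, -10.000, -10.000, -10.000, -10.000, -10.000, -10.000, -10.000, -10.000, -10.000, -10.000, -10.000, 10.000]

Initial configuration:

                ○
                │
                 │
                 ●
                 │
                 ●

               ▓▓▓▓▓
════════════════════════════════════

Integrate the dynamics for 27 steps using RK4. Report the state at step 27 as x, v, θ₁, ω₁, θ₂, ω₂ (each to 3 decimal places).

apply F[0]=+10.000 → step 1: x=0.001, v=0.137, θ₁=0.050, ω₁=-0.300, θ₂=-0.149, ω₂=-0.183
apply F[1]=+10.000 → step 2: x=0.005, v=0.275, θ₁=0.041, ω₁=-0.608, θ₂=-0.154, ω₂=-0.363
apply F[2]=+10.000 → step 3: x=0.012, v=0.414, θ₁=0.026, ω₁=-0.933, θ₂=-0.163, ω₂=-0.534
apply F[3]=+10.000 → step 4: x=0.022, v=0.554, θ₁=0.003, ω₁=-1.283, θ₂=-0.176, ω₂=-0.693
apply F[4]=+10.000 → step 5: x=0.035, v=0.697, θ₁=-0.026, ω₁=-1.667, θ₂=-0.191, ω₂=-0.834
apply F[5]=+10.000 → step 6: x=0.050, v=0.842, θ₁=-0.063, ω₁=-2.093, θ₂=-0.209, ω₂=-0.952
apply F[6]=+10.000 → step 7: x=0.068, v=0.990, θ₁=-0.110, ω₁=-2.569, θ₂=-0.229, ω₂=-1.041
apply F[7]=+10.000 → step 8: x=0.090, v=1.139, θ₁=-0.167, ω₁=-3.100, θ₂=-0.250, ω₂=-1.099
apply F[8]=+10.000 → step 9: x=0.114, v=1.289, θ₁=-0.234, ω₁=-3.684, θ₂=-0.272, ω₂=-1.124
apply F[9]=+10.000 → step 10: x=0.141, v=1.436, θ₁=-0.314, ω₁=-4.311, θ₂=-0.295, ω₂=-1.128
apply F[10]=+10.000 → step 11: x=0.171, v=1.577, θ₁=-0.407, ω₁=-4.957, θ₂=-0.318, ω₂=-1.130
apply F[11]=+7.981 → step 12: x=0.204, v=1.681, θ₁=-0.512, ω₁=-5.518, θ₂=-0.340, ω₂=-1.159
apply F[12]=-10.000 → step 13: x=0.236, v=1.549, θ₁=-0.622, ω₁=-5.521, θ₂=-0.363, ω₂=-1.117
apply F[13]=-10.000 → step 14: x=0.266, v=1.418, θ₁=-0.733, ω₁=-5.613, θ₂=-0.385, ω₂=-1.067
apply F[14]=-10.000 → step 15: x=0.293, v=1.285, θ₁=-0.847, ω₁=-5.779, θ₂=-0.406, ω₂=-1.022
apply F[15]=-10.000 → step 16: x=0.317, v=1.146, θ₁=-0.965, ω₁=-6.007, θ₂=-0.426, ω₂=-1.001
apply F[16]=-10.000 → step 17: x=0.339, v=1.001, θ₁=-1.088, ω₁=-6.287, θ₂=-0.446, ω₂=-1.024
apply F[17]=-10.000 → step 18: x=0.357, v=0.846, θ₁=-1.217, ω₁=-6.612, θ₂=-0.467, ω₂=-1.113
apply F[18]=-10.000 → step 19: x=0.372, v=0.681, θ₁=-1.352, ω₁=-6.982, θ₂=-0.491, ω₂=-1.291
apply F[19]=-10.000 → step 20: x=0.384, v=0.504, θ₁=-1.496, ω₁=-7.398, θ₂=-0.520, ω₂=-1.581
apply F[20]=-10.000 → step 21: x=0.392, v=0.312, θ₁=-1.649, ω₁=-7.866, θ₂=-0.556, ω₂=-2.011
apply F[21]=-10.000 → step 22: x=0.397, v=0.106, θ₁=-1.811, ω₁=-8.389, θ₂=-0.601, ω₂=-2.616
apply F[22]=-10.000 → step 23: x=0.397, v=-0.117, θ₁=-1.985, ω₁=-8.965, θ₂=-0.662, ω₂=-3.436
apply F[23]=-10.000 → step 24: x=0.392, v=-0.354, θ₁=-2.170, ω₁=-9.577, θ₂=-0.741, ω₂=-4.514
apply F[24]=-10.000 → step 25: x=0.382, v=-0.601, θ₁=-2.368, ω₁=-10.171, θ₂=-0.844, ω₂=-5.892
apply F[25]=-10.000 → step 26: x=0.368, v=-0.846, θ₁=-2.576, ω₁=-10.626, θ₂=-0.978, ω₂=-7.579
apply F[26]=+10.000 → step 27: x=0.351, v=-0.798, θ₁=-2.783, ω₁=-9.918, θ₂=-1.151, ω₂=-9.688

Answer: x=0.351, v=-0.798, θ₁=-2.783, ω₁=-9.918, θ₂=-1.151, ω₂=-9.688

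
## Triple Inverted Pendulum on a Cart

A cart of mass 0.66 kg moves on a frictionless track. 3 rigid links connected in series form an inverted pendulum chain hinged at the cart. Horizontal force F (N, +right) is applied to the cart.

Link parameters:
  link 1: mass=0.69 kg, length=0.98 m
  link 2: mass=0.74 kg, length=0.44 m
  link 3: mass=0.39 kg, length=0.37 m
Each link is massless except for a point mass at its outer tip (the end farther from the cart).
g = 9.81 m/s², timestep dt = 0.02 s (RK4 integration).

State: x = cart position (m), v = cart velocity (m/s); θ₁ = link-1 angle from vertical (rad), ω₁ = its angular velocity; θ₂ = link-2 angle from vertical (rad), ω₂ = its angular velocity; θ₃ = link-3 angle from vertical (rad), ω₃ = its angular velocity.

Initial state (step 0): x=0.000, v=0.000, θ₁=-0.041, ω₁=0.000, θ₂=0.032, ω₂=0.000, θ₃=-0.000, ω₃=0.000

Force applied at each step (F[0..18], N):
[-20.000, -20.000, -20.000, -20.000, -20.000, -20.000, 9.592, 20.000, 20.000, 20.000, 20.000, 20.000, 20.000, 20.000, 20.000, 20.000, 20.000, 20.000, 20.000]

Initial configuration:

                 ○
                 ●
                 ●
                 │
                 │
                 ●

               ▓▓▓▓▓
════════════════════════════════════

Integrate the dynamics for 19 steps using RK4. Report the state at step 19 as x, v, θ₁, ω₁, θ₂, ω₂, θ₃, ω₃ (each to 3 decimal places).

Answer: x=-0.479, v=1.409, θ₁=0.747, ω₁=1.268, θ₂=-0.444, ω₂=-5.591, θ₃=-0.077, ω₃=-0.356

Derivation:
apply F[0]=-20.000 → step 1: x=-0.006, v=-0.583, θ₁=-0.035, ω₁=0.561, θ₂=0.033, ω₂=0.100, θ₃=-0.000, ω₃=-0.029
apply F[1]=-20.000 → step 2: x=-0.023, v=-1.174, θ₁=-0.018, ω₁=1.138, θ₂=0.036, ω₂=0.182, θ₃=-0.001, ω₃=-0.057
apply F[2]=-20.000 → step 3: x=-0.053, v=-1.777, θ₁=0.010, ω₁=1.741, θ₂=0.040, ω₂=0.231, θ₃=-0.003, ω₃=-0.083
apply F[3]=-20.000 → step 4: x=-0.095, v=-2.390, θ₁=0.051, ω₁=2.370, θ₂=0.045, ω₂=0.244, θ₃=-0.004, ω₃=-0.100
apply F[4]=-20.000 → step 5: x=-0.148, v=-2.996, θ₁=0.105, ω₁=3.001, θ₂=0.050, ω₂=0.246, θ₃=-0.006, ω₃=-0.101
apply F[5]=-20.000 → step 6: x=-0.214, v=-3.565, θ₁=0.171, ω₁=3.589, θ₂=0.055, ω₂=0.291, θ₃=-0.008, ω₃=-0.077
apply F[6]=+9.592 → step 7: x=-0.283, v=-3.282, θ₁=0.240, ω₁=3.351, θ₂=0.061, ω₂=0.279, θ₃=-0.010, ω₃=-0.081
apply F[7]=+20.000 → step 8: x=-0.343, v=-2.769, θ₁=0.303, ω₁=2.943, θ₂=0.065, ω₂=0.134, θ₃=-0.012, ω₃=-0.118
apply F[8]=+20.000 → step 9: x=-0.394, v=-2.310, θ₁=0.359, ω₁=2.635, θ₂=0.065, ω₂=-0.110, θ₃=-0.015, ω₃=-0.169
apply F[9]=+20.000 → step 10: x=-0.436, v=-1.893, θ₁=0.409, ω₁=2.407, θ₂=0.060, ω₂=-0.440, θ₃=-0.019, ω₃=-0.226
apply F[10]=+20.000 → step 11: x=-0.470, v=-1.507, θ₁=0.455, ω₁=2.240, θ₂=0.047, ω₂=-0.845, θ₃=-0.024, ω₃=-0.281
apply F[11]=+20.000 → step 12: x=-0.496, v=-1.139, θ₁=0.499, ω₁=2.117, θ₂=0.026, ω₂=-1.312, θ₃=-0.030, ω₃=-0.325
apply F[12]=+20.000 → step 13: x=-0.515, v=-0.781, θ₁=0.540, ω₁=2.022, θ₂=-0.006, ω₂=-1.834, θ₃=-0.037, ω₃=-0.352
apply F[13]=+20.000 → step 14: x=-0.527, v=-0.427, θ₁=0.580, ω₁=1.939, θ₂=-0.048, ω₂=-2.400, θ₃=-0.044, ω₃=-0.360
apply F[14]=+20.000 → step 15: x=-0.532, v=-0.069, θ₁=0.618, ω₁=1.856, θ₂=-0.102, ω₂=-3.000, θ₃=-0.051, ω₃=-0.349
apply F[15]=+20.000 → step 16: x=-0.530, v=0.294, θ₁=0.654, ω₁=1.757, θ₂=-0.168, ω₂=-3.625, θ₃=-0.058, ω₃=-0.327
apply F[16]=+20.000 → step 17: x=-0.521, v=0.663, θ₁=0.688, ω₁=1.633, θ₂=-0.247, ω₂=-4.268, θ₃=-0.064, ω₃=-0.306
apply F[17]=+20.000 → step 18: x=-0.504, v=1.036, θ₁=0.719, ω₁=1.473, θ₂=-0.339, ω₂=-4.924, θ₃=-0.070, ω₃=-0.307
apply F[18]=+20.000 → step 19: x=-0.479, v=1.409, θ₁=0.747, ω₁=1.268, θ₂=-0.444, ω₂=-5.591, θ₃=-0.077, ω₃=-0.356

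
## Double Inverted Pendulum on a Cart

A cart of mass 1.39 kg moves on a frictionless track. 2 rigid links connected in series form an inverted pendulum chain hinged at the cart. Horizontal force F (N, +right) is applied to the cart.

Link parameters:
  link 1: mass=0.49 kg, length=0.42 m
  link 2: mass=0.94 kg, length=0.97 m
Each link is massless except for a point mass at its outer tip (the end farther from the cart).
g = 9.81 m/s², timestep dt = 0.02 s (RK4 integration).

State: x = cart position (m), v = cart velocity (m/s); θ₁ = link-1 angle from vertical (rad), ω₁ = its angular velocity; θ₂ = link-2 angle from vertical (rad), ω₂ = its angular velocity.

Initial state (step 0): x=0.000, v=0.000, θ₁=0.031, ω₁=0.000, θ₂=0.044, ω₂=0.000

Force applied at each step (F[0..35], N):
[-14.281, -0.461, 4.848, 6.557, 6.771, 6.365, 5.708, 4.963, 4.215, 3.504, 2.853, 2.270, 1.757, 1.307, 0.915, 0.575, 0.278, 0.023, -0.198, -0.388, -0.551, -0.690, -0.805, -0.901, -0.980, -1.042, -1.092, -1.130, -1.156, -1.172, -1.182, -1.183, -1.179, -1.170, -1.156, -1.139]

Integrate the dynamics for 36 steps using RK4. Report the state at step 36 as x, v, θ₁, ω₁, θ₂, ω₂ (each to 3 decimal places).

apply F[0]=-14.281 → step 1: x=-0.002, v=-0.212, θ₁=0.036, ω₁=0.510, θ₂=0.044, ω₂=0.006
apply F[1]=-0.461 → step 2: x=-0.006, v=-0.227, θ₁=0.047, ω₁=0.562, θ₂=0.044, ω₂=0.008
apply F[2]=+4.848 → step 3: x=-0.010, v=-0.167, θ₁=0.057, ω₁=0.452, θ₂=0.044, ω₂=0.004
apply F[3]=+6.557 → step 4: x=-0.013, v=-0.086, θ₁=0.064, ω₁=0.301, θ₂=0.044, ω₂=-0.006
apply F[4]=+6.771 → step 5: x=-0.014, v=-0.002, θ₁=0.069, ω₁=0.154, θ₂=0.044, ω₂=-0.020
apply F[5]=+6.365 → step 6: x=-0.013, v=0.075, θ₁=0.071, ω₁=0.028, θ₂=0.044, ω₂=-0.036
apply F[6]=+5.708 → step 7: x=-0.011, v=0.143, θ₁=0.070, ω₁=-0.075, θ₂=0.043, ω₂=-0.053
apply F[7]=+4.963 → step 8: x=-0.007, v=0.200, θ₁=0.068, ω₁=-0.153, θ₂=0.041, ω₂=-0.069
apply F[8]=+4.215 → step 9: x=-0.003, v=0.247, θ₁=0.064, ω₁=-0.211, θ₂=0.040, ω₂=-0.084
apply F[9]=+3.504 → step 10: x=0.002, v=0.285, θ₁=0.060, ω₁=-0.251, θ₂=0.038, ω₂=-0.098
apply F[10]=+2.853 → step 11: x=0.008, v=0.314, θ₁=0.054, ω₁=-0.277, θ₂=0.036, ω₂=-0.110
apply F[11]=+2.270 → step 12: x=0.015, v=0.337, θ₁=0.049, ω₁=-0.290, θ₂=0.034, ω₂=-0.120
apply F[12]=+1.757 → step 13: x=0.022, v=0.353, θ₁=0.043, ω₁=-0.295, θ₂=0.031, ω₂=-0.128
apply F[13]=+1.307 → step 14: x=0.029, v=0.363, θ₁=0.037, ω₁=-0.293, θ₂=0.029, ω₂=-0.134
apply F[14]=+0.915 → step 15: x=0.036, v=0.370, θ₁=0.031, ω₁=-0.286, θ₂=0.026, ω₂=-0.138
apply F[15]=+0.575 → step 16: x=0.044, v=0.372, θ₁=0.026, ω₁=-0.275, θ₂=0.023, ω₂=-0.140
apply F[16]=+0.278 → step 17: x=0.051, v=0.372, θ₁=0.020, ω₁=-0.261, θ₂=0.020, ω₂=-0.141
apply F[17]=+0.023 → step 18: x=0.058, v=0.368, θ₁=0.015, ω₁=-0.246, θ₂=0.017, ω₂=-0.140
apply F[18]=-0.198 → step 19: x=0.066, v=0.363, θ₁=0.011, ω₁=-0.230, θ₂=0.015, ω₂=-0.138
apply F[19]=-0.388 → step 20: x=0.073, v=0.356, θ₁=0.006, ω₁=-0.213, θ₂=0.012, ω₂=-0.135
apply F[20]=-0.551 → step 21: x=0.080, v=0.347, θ₁=0.002, ω₁=-0.196, θ₂=0.009, ω₂=-0.132
apply F[21]=-0.690 → step 22: x=0.087, v=0.337, θ₁=-0.002, ω₁=-0.180, θ₂=0.007, ω₂=-0.127
apply F[22]=-0.805 → step 23: x=0.093, v=0.326, θ₁=-0.005, ω₁=-0.163, θ₂=0.004, ω₂=-0.122
apply F[23]=-0.901 → step 24: x=0.100, v=0.315, θ₁=-0.008, ω₁=-0.147, θ₂=0.002, ω₂=-0.116
apply F[24]=-0.980 → step 25: x=0.106, v=0.302, θ₁=-0.011, ω₁=-0.132, θ₂=-0.000, ω₂=-0.110
apply F[25]=-1.042 → step 26: x=0.112, v=0.290, θ₁=-0.014, ω₁=-0.118, θ₂=-0.003, ω₂=-0.104
apply F[26]=-1.092 → step 27: x=0.118, v=0.277, θ₁=-0.016, ω₁=-0.104, θ₂=-0.005, ω₂=-0.097
apply F[27]=-1.130 → step 28: x=0.123, v=0.264, θ₁=-0.018, ω₁=-0.091, θ₂=-0.006, ω₂=-0.090
apply F[28]=-1.156 → step 29: x=0.128, v=0.251, θ₁=-0.019, ω₁=-0.079, θ₂=-0.008, ω₂=-0.084
apply F[29]=-1.172 → step 30: x=0.133, v=0.239, θ₁=-0.021, ω₁=-0.068, θ₂=-0.010, ω₂=-0.077
apply F[30]=-1.182 → step 31: x=0.138, v=0.226, θ₁=-0.022, ω₁=-0.058, θ₂=-0.011, ω₂=-0.071
apply F[31]=-1.183 → step 32: x=0.142, v=0.213, θ₁=-0.023, ω₁=-0.049, θ₂=-0.013, ω₂=-0.064
apply F[32]=-1.179 → step 33: x=0.146, v=0.201, θ₁=-0.024, ω₁=-0.040, θ₂=-0.014, ω₂=-0.058
apply F[33]=-1.170 → step 34: x=0.150, v=0.189, θ₁=-0.025, ω₁=-0.032, θ₂=-0.015, ω₂=-0.052
apply F[34]=-1.156 → step 35: x=0.154, v=0.178, θ₁=-0.025, ω₁=-0.025, θ₂=-0.016, ω₂=-0.047
apply F[35]=-1.139 → step 36: x=0.157, v=0.167, θ₁=-0.026, ω₁=-0.019, θ₂=-0.017, ω₂=-0.041

Answer: x=0.157, v=0.167, θ₁=-0.026, ω₁=-0.019, θ₂=-0.017, ω₂=-0.041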